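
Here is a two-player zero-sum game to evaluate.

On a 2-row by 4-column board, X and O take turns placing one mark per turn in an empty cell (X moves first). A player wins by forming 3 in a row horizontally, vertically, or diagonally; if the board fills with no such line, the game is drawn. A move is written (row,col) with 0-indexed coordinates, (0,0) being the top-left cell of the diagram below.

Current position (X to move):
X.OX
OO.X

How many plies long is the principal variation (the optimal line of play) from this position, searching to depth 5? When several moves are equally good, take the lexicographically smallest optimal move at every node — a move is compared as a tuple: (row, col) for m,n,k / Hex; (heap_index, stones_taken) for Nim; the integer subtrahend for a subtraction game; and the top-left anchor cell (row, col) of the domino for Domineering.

p1 X@[X.OX/OO.X]: (0,1)[XXOX/OO.X]-1 (1,2)[X.OX/OOXX]+0*
p2 O@[X.OX/OOXX]: (0,1)[XOOX/OOXX]+0*
p3 X@[XOOX/OOXX] terminal +0; root [X.OX/OO.X] d5

PV length from [X.OX/OO.X]: 2 plies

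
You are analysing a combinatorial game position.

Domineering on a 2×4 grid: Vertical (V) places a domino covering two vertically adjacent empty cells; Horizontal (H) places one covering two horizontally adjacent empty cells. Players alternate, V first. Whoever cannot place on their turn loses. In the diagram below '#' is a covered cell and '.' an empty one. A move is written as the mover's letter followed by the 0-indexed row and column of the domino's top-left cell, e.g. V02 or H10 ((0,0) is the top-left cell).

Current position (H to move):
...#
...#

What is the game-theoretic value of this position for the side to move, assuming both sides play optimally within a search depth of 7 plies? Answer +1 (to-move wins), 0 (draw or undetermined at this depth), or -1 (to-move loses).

value(...#/...#, H) = +1

ply 1, H at ...#/...# | H00=+1→##.#/...#*; H01=+1→.###/...#; H10=+1→...#/##.#; H11=+1→...#/.###
ply 2, V at ##.#/...# | V02=-1→####/..##*
ply 3, H at ####/..## | H10=+1→####/####*
ply 4: ####/#### is terminal -1 (V); from ...#/...# depth 7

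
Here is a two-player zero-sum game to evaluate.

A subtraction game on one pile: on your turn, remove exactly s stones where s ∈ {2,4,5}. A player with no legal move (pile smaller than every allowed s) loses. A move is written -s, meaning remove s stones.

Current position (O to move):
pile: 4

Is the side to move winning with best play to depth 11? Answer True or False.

[4] O move#1: -2:-1/2, -4:+1/0*
[0] end (terminal -1, X#2); searched 4 to 11

O winning at [4]: True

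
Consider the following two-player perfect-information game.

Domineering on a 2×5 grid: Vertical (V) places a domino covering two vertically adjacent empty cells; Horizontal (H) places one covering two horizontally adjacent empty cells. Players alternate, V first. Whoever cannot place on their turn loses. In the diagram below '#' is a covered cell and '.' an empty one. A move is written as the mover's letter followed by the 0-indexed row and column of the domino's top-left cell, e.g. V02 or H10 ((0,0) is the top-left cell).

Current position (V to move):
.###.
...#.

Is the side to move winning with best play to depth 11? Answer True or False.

ply 1, V at .###./...#. | V00=+1→####./#..#.*; V04=-1→.####/...##
ply 2, H at ####./#..#. | H11=-1→####./####.*
ply 3, V at ####./####. | V04=+1→#####/#####*
ply 4: #####/##### is terminal -1 (H); from .###./...#. depth 11

V winning at [.###./...#.]: True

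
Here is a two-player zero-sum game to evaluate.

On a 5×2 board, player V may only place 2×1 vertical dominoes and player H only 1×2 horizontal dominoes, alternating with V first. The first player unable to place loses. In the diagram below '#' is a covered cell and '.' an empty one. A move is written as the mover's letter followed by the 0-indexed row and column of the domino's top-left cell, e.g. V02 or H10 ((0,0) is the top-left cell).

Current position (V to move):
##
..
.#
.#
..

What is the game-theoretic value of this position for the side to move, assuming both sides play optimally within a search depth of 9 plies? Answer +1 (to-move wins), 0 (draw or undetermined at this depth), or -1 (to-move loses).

value(##/../.#/.#/.., V) = -1

ply 1, V at ##/../.#/.#/.. | V10=-1→##/#./##/.#/..*; V20=-1→##/../##/##/..; V30=-1→##/../.#/##/#.
ply 2, H at ##/#./##/.#/.. | H40=+1→##/#./##/.#/##*
ply 3: ##/#./##/.#/## is terminal -1 (V); from ##/../.#/.#/.. depth 9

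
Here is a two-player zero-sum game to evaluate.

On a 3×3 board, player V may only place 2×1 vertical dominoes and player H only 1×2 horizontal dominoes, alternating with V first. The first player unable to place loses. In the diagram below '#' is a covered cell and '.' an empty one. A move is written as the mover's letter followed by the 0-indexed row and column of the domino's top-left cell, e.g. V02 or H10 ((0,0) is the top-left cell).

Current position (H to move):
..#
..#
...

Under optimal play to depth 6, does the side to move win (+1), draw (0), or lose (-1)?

value(..#/..#/..., H) = +1

[..#/..#/...] H move#1: H00:-1/###/..#/..., H10:+1/..#/###/...*, H20:-1/..#/..#/##., H21:-1/..#/..#/.##
[..#/###/...] end (terminal -1, V#2); searched ..#/..#/... to 6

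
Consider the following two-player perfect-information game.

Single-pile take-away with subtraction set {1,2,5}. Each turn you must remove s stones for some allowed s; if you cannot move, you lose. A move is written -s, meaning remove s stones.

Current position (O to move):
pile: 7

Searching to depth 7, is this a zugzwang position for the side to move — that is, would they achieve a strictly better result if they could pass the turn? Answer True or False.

zugzwang(7, O) = False

ply 1, O at 7 | -1=+1→6*; -2=-1→5; -5=-1→2
ply 2, X at 6 | -1=-1→5*; -2=-1→4; -5=-1→1
ply 3, O at 5 | -1=-1→4; -2=+1→3*; -5=+1→0
ply 4, X at 3 | -1=-1→2*; -2=-1→1
ply 5, O at 2 | -1=-1→1; -2=+1→0*
ply 6: 0 is terminal -1 (X); from 7 depth 7
pass branch (X moves first from the same position):
  | ply 1, X at 7 | -1=+1→6*; -2=-1→5; -5=-1→2
  | ply 2, O at 6 | -1=-1→5*; -2=-1→4; -5=-1→1
  | ply 3, X at 5 | -1=-1→4; -2=+1→3*; -5=+1→0
  | ply 4, O at 3 | -1=-1→2*; -2=-1→1
  | ply 5, X at 2 | -1=-1→1; -2=+1→0*
  | ply 6: 0 is terminal -1 (O); from 7 depth 7
O moving scores +1; O passing scores -1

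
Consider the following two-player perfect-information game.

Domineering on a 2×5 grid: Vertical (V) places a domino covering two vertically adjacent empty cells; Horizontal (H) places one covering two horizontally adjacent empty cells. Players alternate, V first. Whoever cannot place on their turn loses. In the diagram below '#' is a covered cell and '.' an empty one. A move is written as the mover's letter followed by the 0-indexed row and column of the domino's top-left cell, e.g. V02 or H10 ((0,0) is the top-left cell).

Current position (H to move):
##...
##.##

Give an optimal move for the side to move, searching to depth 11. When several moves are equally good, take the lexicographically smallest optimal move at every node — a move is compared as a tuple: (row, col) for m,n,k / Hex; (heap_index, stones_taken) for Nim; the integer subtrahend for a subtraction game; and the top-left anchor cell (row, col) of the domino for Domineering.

H's best at [##.../##.##]: H02

ply 1, H at ##.../##.## | H02=+1→####./##.##*; H03=-1→##.##/##.##
ply 2: ####./##.## is terminal -1 (V); from ##.../##.## depth 11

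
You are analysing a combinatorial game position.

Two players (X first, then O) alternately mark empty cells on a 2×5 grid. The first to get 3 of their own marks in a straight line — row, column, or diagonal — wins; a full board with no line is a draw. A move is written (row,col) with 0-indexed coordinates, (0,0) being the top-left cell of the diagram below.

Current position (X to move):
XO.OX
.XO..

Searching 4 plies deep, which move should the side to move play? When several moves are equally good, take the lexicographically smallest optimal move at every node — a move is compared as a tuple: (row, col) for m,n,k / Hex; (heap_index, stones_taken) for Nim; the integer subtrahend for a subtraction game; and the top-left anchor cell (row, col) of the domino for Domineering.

X's best at [XO.OX/.XO..]: (0,2)

[XO.OX/.XO..] X move#1: (0,2):+0/XOXOX/.XO..*, (1,0):-1/XO.OX/XXO.., (1,3):-1/XO.OX/.XOX., (1,4):-1/XO.OX/.XO.X
[XOXOX/.XO..] O move#2: (1,0):+0/XOXOX/OXO..*, (1,3):+0/XOXOX/.XOO., (1,4):+0/XOXOX/.XO.O
[XOXOX/OXO..] X move#3: (1,3):+0/XOXOX/OXOX.*, (1,4):+0/XOXOX/OXO.X
[XOXOX/OXOX.] O move#4: (1,4):+0/XOXOX/OXOXO*
[XOXOX/OXOXO] end (terminal +0, X#5); searched XO.OX/.XO.. to 4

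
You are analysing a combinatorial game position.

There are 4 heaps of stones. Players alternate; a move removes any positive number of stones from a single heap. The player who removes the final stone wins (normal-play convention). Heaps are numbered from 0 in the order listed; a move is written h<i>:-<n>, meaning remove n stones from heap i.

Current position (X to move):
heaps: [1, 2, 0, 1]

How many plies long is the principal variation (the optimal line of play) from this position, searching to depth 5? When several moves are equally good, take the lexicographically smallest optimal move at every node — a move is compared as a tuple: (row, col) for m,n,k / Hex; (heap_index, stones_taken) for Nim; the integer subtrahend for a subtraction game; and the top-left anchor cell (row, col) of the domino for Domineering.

PV length from [(1,2,0,1)]: 3 plies

[(1,2,0,1)] X move#1: h0:-1:-1/(0,2,0,1), h1:-1:-1/(1,1,0,1), h1:-2:+1/(1,0,0,1)*, h3:-1:-1/(1,2,0,0)
[(1,0,0,1)] O move#2: h0:-1:-1/(0,0,0,1)*, h3:-1:-1/(1,0,0,0)
[(0,0,0,1)] X move#3: h3:-1:+1/(0,0,0,0)*
[(0,0,0,0)] end (terminal -1, O#4); searched (1,2,0,1) to 5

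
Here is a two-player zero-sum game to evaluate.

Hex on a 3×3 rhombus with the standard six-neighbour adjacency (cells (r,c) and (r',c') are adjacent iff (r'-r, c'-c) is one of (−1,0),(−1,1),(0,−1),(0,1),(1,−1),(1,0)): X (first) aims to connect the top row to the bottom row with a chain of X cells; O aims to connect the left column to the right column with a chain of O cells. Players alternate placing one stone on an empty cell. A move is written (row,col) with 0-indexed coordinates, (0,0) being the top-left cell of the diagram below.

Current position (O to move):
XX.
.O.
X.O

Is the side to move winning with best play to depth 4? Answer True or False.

O winning at [XX./.O./X.O]: True

p1 O@[XX./.O./X.O]: (0,2)[XXO/.O./X.O]-1 (1,0)[XX./OO./X.O]+1* (1,2)[XX./.OO/X.O]-1 (2,1)[XX./.O./XOO]-1
p2 X@[XX./OO./X.O]: (0,2)[XXX/OO./X.O]-1* (1,2)[XX./OOX/X.O]-1 (2,1)[XX./OO./XXO]-1
p3 O@[XXX/OO./X.O]: (1,2)[XXX/OOO/X.O]+1* (2,1)[XXX/OO./XOO]+1
p4 X@[XXX/OOO/X.O] terminal -1; root [XX./.O./X.O] d4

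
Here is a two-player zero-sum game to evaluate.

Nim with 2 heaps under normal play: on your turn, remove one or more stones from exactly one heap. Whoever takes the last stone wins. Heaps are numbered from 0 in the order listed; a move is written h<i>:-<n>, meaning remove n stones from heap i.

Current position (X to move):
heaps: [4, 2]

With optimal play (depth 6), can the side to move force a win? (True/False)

[(4,2)] X move#1: h0:-1:-1/(3,2), h0:-2:+1/(2,2)*, h0:-3:-1/(1,2), h0:-4:-1/(0,2), h1:-1:-1/(4,1), h1:-2:-1/(4,0)
[(2,2)] O move#2: h0:-1:-1/(1,2)*, h0:-2:-1/(0,2), h1:-1:-1/(2,1), h1:-2:-1/(2,0)
[(1,2)] X move#3: h0:-1:-1/(0,2), h1:-1:+1/(1,1)*, h1:-2:-1/(1,0)
[(1,1)] O move#4: h0:-1:-1/(0,1)*, h1:-1:-1/(1,0)
[(0,1)] X move#5: h1:-1:+1/(0,0)*
[(0,0)] end (terminal -1, O#6); searched (4,2) to 6

X winning at [(4,2)]: True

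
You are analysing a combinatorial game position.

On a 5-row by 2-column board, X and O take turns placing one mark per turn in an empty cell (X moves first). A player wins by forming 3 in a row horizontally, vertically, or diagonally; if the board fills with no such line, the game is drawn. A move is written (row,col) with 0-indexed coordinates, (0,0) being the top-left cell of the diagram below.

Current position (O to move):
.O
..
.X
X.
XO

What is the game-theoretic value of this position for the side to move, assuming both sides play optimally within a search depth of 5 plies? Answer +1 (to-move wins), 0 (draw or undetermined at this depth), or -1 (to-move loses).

ply 1, O at .O/../.X/X./XO | (0,0)=-1→OO/../.X/X./XO; (1,0)=-1→.O/O./.X/X./XO; (1,1)=-1→.O/.O/.X/X./XO; (2,0)=+0→.O/../OX/X./XO*; (3,1)=-1→.O/../.X/XO/XO
ply 2, X at .O/../OX/X./XO | (0,0)=+0→XO/../OX/X./XO*; (1,0)=+0→.O/X./OX/X./XO; (1,1)=+0→.O/.X/OX/X./XO; (3,1)=+0→.O/../OX/XX/XO
ply 3, O at XO/../OX/X./XO | (1,0)=+0→XO/O./OX/X./XO*; (1,1)=+0→XO/.O/OX/X./XO; (3,1)=+0→XO/../OX/XO/XO
ply 4, X at XO/O./OX/X./XO | (1,1)=+0→XO/OX/OX/X./XO*; (3,1)=+0→XO/O./OX/XX/XO
ply 5, O at XO/OX/OX/X./XO | (3,1)=+0→XO/OX/OX/XO/XO*
ply 6: XO/OX/OX/XO/XO is terminal +0 (X); from .O/../.X/X./XO depth 5

value(.O/../.X/X./XO, O) = 0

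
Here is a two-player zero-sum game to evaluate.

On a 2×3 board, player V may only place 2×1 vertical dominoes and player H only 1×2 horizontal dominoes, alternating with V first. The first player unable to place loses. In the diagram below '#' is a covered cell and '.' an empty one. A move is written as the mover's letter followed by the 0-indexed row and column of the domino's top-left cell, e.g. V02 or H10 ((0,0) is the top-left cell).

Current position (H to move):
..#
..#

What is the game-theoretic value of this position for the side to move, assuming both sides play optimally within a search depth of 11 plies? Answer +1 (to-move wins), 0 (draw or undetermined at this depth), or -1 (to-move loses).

value(..#/..#, H) = +1

[..#/..#] H move#1: H00:+1/###/..#*, H10:+1/..#/###
[###/..#] end (terminal -1, V#2); searched ..#/..# to 11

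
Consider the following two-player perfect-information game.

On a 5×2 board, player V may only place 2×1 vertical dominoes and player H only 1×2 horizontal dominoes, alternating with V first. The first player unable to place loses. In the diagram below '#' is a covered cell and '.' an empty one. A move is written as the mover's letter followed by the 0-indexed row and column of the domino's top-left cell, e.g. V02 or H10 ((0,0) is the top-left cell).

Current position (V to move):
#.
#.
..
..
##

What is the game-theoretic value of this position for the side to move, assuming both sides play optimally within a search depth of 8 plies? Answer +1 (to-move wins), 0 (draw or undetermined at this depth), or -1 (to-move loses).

value(#./#./../../##, V) = +1

p1 V@[#./#./../../##]: V01[##/##/../../##]-1 V11[#./##/.#/../##]-1 V20[#./#./#./#./##]+1* V21[#./#./.#/.#/##]+1
p2 H@[#./#./#./#./##] terminal -1; root [#./#./../../##] d8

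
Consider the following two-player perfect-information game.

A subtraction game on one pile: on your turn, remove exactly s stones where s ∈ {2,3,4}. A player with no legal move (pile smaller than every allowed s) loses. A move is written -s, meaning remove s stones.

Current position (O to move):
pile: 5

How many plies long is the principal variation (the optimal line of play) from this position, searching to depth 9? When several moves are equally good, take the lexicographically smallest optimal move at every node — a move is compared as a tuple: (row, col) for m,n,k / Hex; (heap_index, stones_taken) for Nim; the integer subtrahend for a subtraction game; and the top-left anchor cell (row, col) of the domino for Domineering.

PV length from [5]: 1 ply

ply 1, O at 5 | -2=-1→3; -3=-1→2; -4=+1→1*
ply 2: 1 is terminal -1 (X); from 5 depth 9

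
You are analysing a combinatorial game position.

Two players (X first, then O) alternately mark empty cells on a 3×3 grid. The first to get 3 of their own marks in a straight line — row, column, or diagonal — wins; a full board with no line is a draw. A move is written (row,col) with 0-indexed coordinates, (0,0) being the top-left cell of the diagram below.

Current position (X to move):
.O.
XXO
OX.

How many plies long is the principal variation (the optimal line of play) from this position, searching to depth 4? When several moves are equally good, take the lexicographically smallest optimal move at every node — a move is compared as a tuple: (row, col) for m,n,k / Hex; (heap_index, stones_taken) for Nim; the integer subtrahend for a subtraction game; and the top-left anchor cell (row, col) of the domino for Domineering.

ply 1, X at .O./XXO/OX. | (0,0)=+0→XO./XXO/OX.*; (0,2)=+0→.OX/XXO/OX.; (2,2)=+0→.O./XXO/OXX
ply 2, O at XO./XXO/OX. | (0,2)=-1→XOO/XXO/OX.; (2,2)=+0→XO./XXO/OXO*
ply 3, X at XO./XXO/OXO | (0,2)=+0→XOX/XXO/OXO*
ply 4: XOX/XXO/OXO is terminal +0 (O); from .O./XXO/OX. depth 4

PV length from [.O./XXO/OX.]: 3 plies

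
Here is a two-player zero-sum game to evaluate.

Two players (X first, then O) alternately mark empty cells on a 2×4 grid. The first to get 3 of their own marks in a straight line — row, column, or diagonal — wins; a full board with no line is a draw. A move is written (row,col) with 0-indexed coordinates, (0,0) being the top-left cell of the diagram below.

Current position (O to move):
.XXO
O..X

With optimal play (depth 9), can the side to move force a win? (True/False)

O winning at [.XXO/O..X]: False

ply 1, O at .XXO/O..X | (0,0)=+0→OXXO/O..X*; (1,1)=-1→.XXO/OO.X; (1,2)=-1→.XXO/O.OX
ply 2, X at OXXO/O..X | (1,1)=+0→OXXO/OX.X*; (1,2)=+0→OXXO/O.XX
ply 3, O at OXXO/OX.X | (1,2)=+0→OXXO/OXOX*
ply 4: OXXO/OXOX is terminal +0 (X); from .XXO/O..X depth 9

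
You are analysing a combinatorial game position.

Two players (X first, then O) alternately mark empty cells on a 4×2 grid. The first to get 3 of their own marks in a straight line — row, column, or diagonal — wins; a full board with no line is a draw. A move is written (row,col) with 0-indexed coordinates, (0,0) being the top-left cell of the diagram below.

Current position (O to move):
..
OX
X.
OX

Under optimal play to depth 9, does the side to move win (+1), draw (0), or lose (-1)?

[../OX/X./OX] O move#1: (0,0):-1/O./OX/X./OX, (0,1):-1/.O/OX/X./OX, (2,1):+0/../OX/XO/OX*
[../OX/XO/OX] X move#2: (0,0):+0/X./OX/XO/OX*, (0,1):+0/.X/OX/XO/OX
[X./OX/XO/OX] O move#3: (0,1):+0/XO/OX/XO/OX*
[XO/OX/XO/OX] end (terminal +0, X#4); searched ../OX/X./OX to 9

value(../OX/X./OX, O) = 0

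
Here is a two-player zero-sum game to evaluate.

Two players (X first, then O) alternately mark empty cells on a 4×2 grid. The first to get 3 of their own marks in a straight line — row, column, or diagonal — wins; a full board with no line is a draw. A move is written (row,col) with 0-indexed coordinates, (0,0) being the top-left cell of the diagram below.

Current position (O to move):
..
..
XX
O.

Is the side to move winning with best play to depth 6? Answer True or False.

O winning at [../../XX/O.]: False

p1 O@[../../XX/O.]: (0,0)[O./../XX/O.]-1 (0,1)[.O/../XX/O.]+0* (1,0)[../O./XX/O.]-1 (1,1)[../.O/XX/O.]+0 (3,1)[../../XX/OO]+0
p2 X@[.O/../XX/O.]: (0,0)[XO/../XX/O.]+0* (1,0)[.O/X./XX/O.]+0 (1,1)[.O/.X/XX/O.]+0 (3,1)[.O/../XX/OX]+0
p3 O@[XO/../XX/O.]: (1,0)[XO/O./XX/O.]+0* (1,1)[XO/.O/XX/O.]-1 (3,1)[XO/../XX/OO]-1
p4 X@[XO/O./XX/O.]: (1,1)[XO/OX/XX/O.]+0* (3,1)[XO/O./XX/OX]+0
p5 O@[XO/OX/XX/O.]: (3,1)[XO/OX/XX/OO]+0*
p6 X@[XO/OX/XX/OO] terminal +0; root [../../XX/O.] d6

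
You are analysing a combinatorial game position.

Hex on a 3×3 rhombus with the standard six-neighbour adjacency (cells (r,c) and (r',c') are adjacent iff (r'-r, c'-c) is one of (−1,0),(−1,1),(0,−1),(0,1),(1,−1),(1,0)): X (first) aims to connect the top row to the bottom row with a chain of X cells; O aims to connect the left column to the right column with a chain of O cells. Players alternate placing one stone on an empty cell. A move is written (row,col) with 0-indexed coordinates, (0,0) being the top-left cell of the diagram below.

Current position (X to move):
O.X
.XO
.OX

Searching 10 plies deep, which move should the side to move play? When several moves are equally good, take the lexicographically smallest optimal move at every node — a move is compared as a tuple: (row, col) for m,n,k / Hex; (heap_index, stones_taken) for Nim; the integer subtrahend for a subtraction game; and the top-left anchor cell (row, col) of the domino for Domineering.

[O.X/.XO/.OX] X move#1: (0,1):-1/OXX/.XO/.OX, (1,0):-1/O.X/XXO/.OX, (2,0):+1/O.X/.XO/XOX*
[O.X/.XO/XOX] end (terminal -1, O#2); searched O.X/.XO/.OX to 10

X's best at [O.X/.XO/.OX]: (2,0)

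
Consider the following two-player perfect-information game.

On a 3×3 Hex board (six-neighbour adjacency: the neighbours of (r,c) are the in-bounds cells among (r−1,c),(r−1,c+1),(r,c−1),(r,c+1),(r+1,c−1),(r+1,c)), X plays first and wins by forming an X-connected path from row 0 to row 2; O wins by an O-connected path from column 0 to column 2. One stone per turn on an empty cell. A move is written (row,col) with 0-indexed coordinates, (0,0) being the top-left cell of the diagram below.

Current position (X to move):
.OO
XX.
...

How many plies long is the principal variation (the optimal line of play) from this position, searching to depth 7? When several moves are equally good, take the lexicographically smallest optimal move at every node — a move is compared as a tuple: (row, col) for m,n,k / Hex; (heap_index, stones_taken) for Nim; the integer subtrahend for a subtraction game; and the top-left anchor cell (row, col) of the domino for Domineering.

PV length from [.OO/XX./...]: 3 plies

ply 1, X at .OO/XX./... | (0,0)=+1→XOO/XX./...*; (1,2)=-1→.OO/XXX/...; (2,0)=-1→.OO/XX./X..; (2,1)=-1→.OO/XX./.X.; (2,2)=-1→.OO/XX./..X
ply 2, O at XOO/XX./... | (1,2)=-1→XOO/XXO/...*; (2,0)=-1→XOO/XX./O..; (2,1)=-1→XOO/XX./.O.; (2,2)=-1→XOO/XX./..O
ply 3, X at XOO/XXO/... | (2,0)=+1→XOO/XXO/X..*; (2,1)=+1→XOO/XXO/.X.; (2,2)=+1→XOO/XXO/..X
ply 4: XOO/XXO/X.. is terminal -1 (O); from .OO/XX./... depth 7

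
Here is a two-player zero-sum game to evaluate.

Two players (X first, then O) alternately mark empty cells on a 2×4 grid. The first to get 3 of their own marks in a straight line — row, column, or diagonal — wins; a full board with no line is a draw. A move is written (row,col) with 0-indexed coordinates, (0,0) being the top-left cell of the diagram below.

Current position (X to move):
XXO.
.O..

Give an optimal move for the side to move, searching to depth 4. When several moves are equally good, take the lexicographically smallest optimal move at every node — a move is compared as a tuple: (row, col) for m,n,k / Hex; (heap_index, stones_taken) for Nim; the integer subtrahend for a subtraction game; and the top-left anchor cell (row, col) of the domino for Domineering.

X's best at [XXO./.O..]: (1,0)

p1 X@[XXO./.O..]: (0,3)[XXOX/.O..]-1 (1,0)[XXO./XO..]+0* (1,2)[XXO./.OX.]+0 (1,3)[XXO./.O.X]+0
p2 O@[XXO./XO..]: (0,3)[XXOO/XO..]+0* (1,2)[XXO./XOO.]+0 (1,3)[XXO./XO.O]+0
p3 X@[XXOO/XO..]: (1,2)[XXOO/XOX.]+0* (1,3)[XXOO/XO.X]+0
p4 O@[XXOO/XOX.]: (1,3)[XXOO/XOXO]+0*
p5 X@[XXOO/XOXO] terminal +0; root [XXO./.O..] d4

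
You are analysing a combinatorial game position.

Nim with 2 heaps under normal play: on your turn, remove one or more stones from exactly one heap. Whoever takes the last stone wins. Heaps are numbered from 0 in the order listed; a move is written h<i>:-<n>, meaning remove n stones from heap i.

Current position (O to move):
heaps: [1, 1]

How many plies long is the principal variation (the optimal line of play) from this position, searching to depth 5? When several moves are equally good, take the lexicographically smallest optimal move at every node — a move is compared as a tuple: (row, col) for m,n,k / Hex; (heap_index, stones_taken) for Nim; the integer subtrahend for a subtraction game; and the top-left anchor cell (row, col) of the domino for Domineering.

[(1,1)] O move#1: h0:-1:-1/(0,1)*, h1:-1:-1/(1,0)
[(0,1)] X move#2: h1:-1:+1/(0,0)*
[(0,0)] end (terminal -1, O#3); searched (1,1) to 5

PV length from [(1,1)]: 2 plies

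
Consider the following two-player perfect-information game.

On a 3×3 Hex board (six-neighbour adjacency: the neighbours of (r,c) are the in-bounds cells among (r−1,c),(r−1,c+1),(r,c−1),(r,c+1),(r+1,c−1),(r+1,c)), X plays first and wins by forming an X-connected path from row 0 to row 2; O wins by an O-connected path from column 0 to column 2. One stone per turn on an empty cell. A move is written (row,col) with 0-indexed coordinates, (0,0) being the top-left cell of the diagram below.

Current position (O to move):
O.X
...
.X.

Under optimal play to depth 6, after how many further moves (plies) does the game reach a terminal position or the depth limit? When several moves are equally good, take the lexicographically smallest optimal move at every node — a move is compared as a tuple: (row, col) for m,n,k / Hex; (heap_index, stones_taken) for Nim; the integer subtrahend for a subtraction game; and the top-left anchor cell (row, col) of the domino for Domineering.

PV length from [O.X/.../.X.]: 4 plies

p1 O@[O.X/.../.X.]: (0,1)[OOX/.../.X.]-1* (1,0)[O.X/O../.X.]-1 (1,1)[O.X/.O./.X.]-1 (1,2)[O.X/..O/.X.]-1 (2,0)[O.X/.../OX.]-1 (2,2)[O.X/.../.XO]-1
p2 X@[OOX/.../.X.]: (1,0)[OOX/X../.X.]+1* (1,1)[OOX/.X./.X.]+1 (1,2)[OOX/..X/.X.]+1 (2,0)[OOX/.../XX.]+1 (2,2)[OOX/.../.XX]+1
p3 O@[OOX/X../.X.]: (1,1)[OOX/XO./.X.]-1* (1,2)[OOX/X.O/.X.]-1 (2,0)[OOX/X../OX.]-1 (2,2)[OOX/X../.XO]-1
p4 X@[OOX/XO./.X.]: (1,2)[OOX/XOX/.X.]+1* (2,0)[OOX/XO./XX.]-1 (2,2)[OOX/XO./.XX]-1
p5 O@[OOX/XOX/.X.] terminal -1; root [O.X/.../.X.] d6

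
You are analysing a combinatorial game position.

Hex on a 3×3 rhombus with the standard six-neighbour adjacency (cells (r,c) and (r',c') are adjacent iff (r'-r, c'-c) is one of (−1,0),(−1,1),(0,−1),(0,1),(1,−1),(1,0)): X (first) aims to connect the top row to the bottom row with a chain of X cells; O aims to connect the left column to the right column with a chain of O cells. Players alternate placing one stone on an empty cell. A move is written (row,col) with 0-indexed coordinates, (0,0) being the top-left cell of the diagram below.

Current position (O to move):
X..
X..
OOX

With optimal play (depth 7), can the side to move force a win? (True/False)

O winning at [X../X../OOX]: True

ply 1, O at X../X../OOX | (0,1)=-1→XO./X../OOX; (0,2)=+1→X.O/X../OOX*; (1,1)=+1→X../XO./OOX; (1,2)=+1→X../X.O/OOX
ply 2, X at X.O/X../OOX | (0,1)=-1→XXO/X../OOX*; (1,1)=-1→X.O/XX./OOX; (1,2)=-1→X.O/X.X/OOX
ply 3, O at XXO/X../OOX | (1,1)=+1→XXO/XO./OOX*; (1,2)=+1→XXO/X.O/OOX
ply 4: XXO/XO./OOX is terminal -1 (X); from X../X../OOX depth 7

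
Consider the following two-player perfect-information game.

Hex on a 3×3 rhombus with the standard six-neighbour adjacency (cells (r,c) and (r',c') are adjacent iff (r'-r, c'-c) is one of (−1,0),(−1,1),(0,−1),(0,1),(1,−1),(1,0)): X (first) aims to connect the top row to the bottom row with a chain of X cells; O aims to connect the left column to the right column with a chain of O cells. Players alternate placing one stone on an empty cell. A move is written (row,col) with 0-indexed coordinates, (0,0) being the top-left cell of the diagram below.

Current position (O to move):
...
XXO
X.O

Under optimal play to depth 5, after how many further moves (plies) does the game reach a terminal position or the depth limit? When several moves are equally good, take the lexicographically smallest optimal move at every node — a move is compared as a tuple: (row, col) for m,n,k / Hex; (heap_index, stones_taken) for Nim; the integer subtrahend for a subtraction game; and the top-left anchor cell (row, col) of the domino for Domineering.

[.../XXO/X.O] O move#1: (0,0):-1/O../XXO/X.O*, (0,1):-1/.O./XXO/X.O, (0,2):-1/..O/XXO/X.O, (2,1):-1/.../XXO/XOO
[O../XXO/X.O] X move#2: (0,1):+1/OX./XXO/X.O*, (0,2):+1/O.X/XXO/X.O, (2,1):+1/O../XXO/XXO
[OX./XXO/X.O] end (terminal -1, O#3); searched .../XXO/X.O to 5

PV length from [.../XXO/X.O]: 2 plies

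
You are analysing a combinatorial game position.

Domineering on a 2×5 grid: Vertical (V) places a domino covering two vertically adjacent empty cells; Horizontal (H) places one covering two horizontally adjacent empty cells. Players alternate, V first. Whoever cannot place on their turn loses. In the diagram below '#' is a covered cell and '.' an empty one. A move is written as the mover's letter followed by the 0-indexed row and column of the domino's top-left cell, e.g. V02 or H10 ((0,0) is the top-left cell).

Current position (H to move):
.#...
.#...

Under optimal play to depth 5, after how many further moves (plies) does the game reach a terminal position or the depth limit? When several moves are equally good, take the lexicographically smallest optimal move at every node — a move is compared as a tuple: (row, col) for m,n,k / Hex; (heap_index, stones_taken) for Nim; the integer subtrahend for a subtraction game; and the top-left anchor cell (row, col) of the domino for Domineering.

PV length from [.#.../.#...]: 4 plies

ply 1, H at .#.../.#... | H02=-1→.###./.#...*; H03=-1→.#.##/.#...; H12=-1→.#.../.###.; H13=-1→.#.../.#.##
ply 2, V at .###./.#... | V00=-1→####./##...; V04=+1→.####/.#..#*
ply 3, H at .####/.#..# | H12=-1→.####/.####*
ply 4, V at .####/.#### | V00=+1→#####/#####*
ply 5: #####/##### is terminal -1 (H); from .#.../.#... depth 5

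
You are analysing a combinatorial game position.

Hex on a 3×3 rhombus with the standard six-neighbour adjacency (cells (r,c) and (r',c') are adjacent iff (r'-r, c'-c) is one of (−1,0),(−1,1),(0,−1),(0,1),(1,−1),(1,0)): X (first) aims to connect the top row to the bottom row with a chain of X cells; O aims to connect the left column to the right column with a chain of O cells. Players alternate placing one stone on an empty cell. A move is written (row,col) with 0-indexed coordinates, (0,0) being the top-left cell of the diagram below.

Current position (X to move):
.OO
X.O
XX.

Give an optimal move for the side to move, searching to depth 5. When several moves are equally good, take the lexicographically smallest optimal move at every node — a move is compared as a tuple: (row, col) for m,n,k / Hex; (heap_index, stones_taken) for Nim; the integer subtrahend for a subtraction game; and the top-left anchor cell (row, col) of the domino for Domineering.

X's best at [.OO/X.O/XX.]: (0,0)

ply 1, X at .OO/X.O/XX. | (0,0)=+1→XOO/X.O/XX.*; (1,1)=-1→.OO/XXO/XX.; (2,2)=-1→.OO/X.O/XXX
ply 2: XOO/X.O/XX. is terminal -1 (O); from .OO/X.O/XX. depth 5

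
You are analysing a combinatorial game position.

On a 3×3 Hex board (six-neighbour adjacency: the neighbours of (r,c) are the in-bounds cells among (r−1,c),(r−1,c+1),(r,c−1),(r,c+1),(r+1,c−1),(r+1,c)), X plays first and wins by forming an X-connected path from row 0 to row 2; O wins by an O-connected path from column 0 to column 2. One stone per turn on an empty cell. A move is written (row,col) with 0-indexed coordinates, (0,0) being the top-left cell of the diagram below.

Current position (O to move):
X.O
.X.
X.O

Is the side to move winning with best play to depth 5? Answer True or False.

O winning at [X.O/.X./X.O]: False

p1 O@[X.O/.X./X.O]: (0,1)[XOO/.X./X.O]-1* (1,0)[X.O/OX./X.O]-1 (1,2)[X.O/.XO/X.O]-1 (2,1)[X.O/.X./XOO]-1
p2 X@[XOO/.X./X.O]: (1,0)[XOO/XX./X.O]+1* (1,2)[XOO/.XX/X.O]-1 (2,1)[XOO/.X./XXO]-1
p3 O@[XOO/XX./X.O] terminal -1; root [X.O/.X./X.O] d5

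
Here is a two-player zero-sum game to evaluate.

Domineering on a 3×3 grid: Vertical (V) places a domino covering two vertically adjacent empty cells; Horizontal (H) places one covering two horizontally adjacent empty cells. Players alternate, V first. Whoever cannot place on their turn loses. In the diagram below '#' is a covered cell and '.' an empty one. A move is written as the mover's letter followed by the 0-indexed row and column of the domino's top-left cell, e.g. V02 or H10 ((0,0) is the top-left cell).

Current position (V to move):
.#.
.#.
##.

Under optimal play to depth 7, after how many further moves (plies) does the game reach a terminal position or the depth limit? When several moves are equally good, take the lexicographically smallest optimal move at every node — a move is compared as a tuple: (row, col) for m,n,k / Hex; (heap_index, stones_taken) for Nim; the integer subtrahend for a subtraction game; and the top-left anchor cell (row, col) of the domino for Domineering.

p1 V@[.#./.#./##.]: V00[##./##./##.]+1* V02[.##/.##/##.]+1 V12[.#./.##/###]+1
p2 H@[##./##./##.] terminal -1; root [.#./.#./##.] d7

PV length from [.#./.#./##.]: 1 ply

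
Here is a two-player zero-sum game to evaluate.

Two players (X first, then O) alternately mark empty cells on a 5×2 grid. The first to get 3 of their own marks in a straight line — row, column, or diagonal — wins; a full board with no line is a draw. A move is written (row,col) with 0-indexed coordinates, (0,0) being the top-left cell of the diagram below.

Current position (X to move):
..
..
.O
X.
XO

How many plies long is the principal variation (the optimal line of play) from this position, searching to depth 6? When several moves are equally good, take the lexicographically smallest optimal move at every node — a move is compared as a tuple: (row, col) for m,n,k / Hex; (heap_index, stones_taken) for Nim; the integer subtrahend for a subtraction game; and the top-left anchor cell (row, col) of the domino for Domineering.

p1 X@[../../.O/X./XO]: (0,0)[X./../.O/X./XO]-1 (0,1)[.X/../.O/X./XO]-1 (1,0)[../X./.O/X./XO]-1 (1,1)[../.X/.O/X./XO]-1 (2,0)[../../XO/X./XO]+1* (3,1)[../../.O/XX/XO]+0
p2 O@[../../XO/X./XO] terminal -1; root [../../.O/X./XO] d6

PV length from [../../.O/X./XO]: 1 ply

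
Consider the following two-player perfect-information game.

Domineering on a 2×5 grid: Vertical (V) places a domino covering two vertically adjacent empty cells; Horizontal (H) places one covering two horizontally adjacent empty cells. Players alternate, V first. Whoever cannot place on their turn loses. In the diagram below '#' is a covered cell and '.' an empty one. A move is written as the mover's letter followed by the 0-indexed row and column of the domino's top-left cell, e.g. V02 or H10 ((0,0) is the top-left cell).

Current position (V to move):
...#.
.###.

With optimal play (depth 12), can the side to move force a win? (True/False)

V winning at [...#./.###.]: True

[...#./.###.] V move#1: V00:+1/#..#./####.*, V04:-1/...##/.####
[#..#./####.] H move#2: H01:-1/####./####.*
[####./####.] V move#3: V04:+1/#####/#####*
[#####/#####] end (terminal -1, H#4); searched ...#./.###. to 12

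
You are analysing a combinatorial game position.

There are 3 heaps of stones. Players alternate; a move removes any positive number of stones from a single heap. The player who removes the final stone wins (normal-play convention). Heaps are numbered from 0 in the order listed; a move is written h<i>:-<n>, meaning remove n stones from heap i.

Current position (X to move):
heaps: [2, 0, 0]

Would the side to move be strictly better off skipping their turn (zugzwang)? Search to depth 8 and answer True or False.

[(2,0,0)] X move#1: h0:-1:-1/(1,0,0), h0:-2:+1/(0,0,0)*
[(0,0,0)] end (terminal -1, O#2); searched (2,0,0) to 8
pass branch (O moves first from the same position):
  | [(2,0,0)] O move#1: h0:-1:-1/(1,0,0), h0:-2:+1/(0,0,0)*
  | [(0,0,0)] end (terminal -1, X#2); searched (2,0,0) to 8
X moving scores +1; X passing scores -1

zugzwang((2,0,0), X) = False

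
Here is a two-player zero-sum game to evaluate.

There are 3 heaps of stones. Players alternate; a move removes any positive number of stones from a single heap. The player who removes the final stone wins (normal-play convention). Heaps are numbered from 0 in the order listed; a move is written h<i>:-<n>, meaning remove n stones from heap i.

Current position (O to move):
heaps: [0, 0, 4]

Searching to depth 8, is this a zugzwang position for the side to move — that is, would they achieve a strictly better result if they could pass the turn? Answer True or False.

zugzwang((0,0,4), O) = False

[(0,0,4)] O move#1: h2:-1:-1/(0,0,3), h2:-2:-1/(0,0,2), h2:-3:-1/(0,0,1), h2:-4:+1/(0,0,0)*
[(0,0,0)] end (terminal -1, X#2); searched (0,0,4) to 8
if O skipped the turn, X would face:
~ [(0,0,4)] X move#1: h2:-1:-1/(0,0,3), h2:-2:-1/(0,0,2), h2:-3:-1/(0,0,1), h2:-4:+1/(0,0,0)*
~ [(0,0,0)] end (terminal -1, O#2); searched (0,0,4) to 8
compare (O): move=+1 vs pass=-1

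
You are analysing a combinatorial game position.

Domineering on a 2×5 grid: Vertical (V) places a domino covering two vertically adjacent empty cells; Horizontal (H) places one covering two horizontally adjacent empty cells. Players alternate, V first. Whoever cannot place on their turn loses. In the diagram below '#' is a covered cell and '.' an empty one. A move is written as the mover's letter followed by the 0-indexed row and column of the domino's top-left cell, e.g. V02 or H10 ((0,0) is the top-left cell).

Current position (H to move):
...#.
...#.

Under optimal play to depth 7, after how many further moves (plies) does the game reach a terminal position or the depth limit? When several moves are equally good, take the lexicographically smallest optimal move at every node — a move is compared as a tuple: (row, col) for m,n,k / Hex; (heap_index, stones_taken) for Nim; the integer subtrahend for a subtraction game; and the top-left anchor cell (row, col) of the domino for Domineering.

PV length from [...#./...#.]: 4 plies

ply 1, H at ...#./...#. | H00=-1→##.#./...#.*; H01=-1→.###./...#.; H10=-1→...#./##.#.; H11=-1→...#./.###.
ply 2, V at ##.#./...#. | V02=+1→####./..##.*; V04=-1→##.##/...##
ply 3, H at ####./..##. | H10=-1→####./####.*
ply 4, V at ####./####. | V04=+1→#####/#####*
ply 5: #####/##### is terminal -1 (H); from ...#./...#. depth 7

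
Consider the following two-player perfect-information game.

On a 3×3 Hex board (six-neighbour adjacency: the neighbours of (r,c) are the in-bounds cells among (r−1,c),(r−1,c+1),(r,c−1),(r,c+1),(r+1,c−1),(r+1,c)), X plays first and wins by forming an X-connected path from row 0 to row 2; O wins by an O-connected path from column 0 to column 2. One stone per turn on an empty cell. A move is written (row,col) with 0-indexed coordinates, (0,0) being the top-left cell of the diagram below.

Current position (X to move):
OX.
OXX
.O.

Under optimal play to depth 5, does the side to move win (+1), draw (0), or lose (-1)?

value(OX./OXX/.O., X) = +1

ply 1, X at OX./OXX/.O. | (0,2)=+1→OXX/OXX/.O.*; (2,0)=+1→OX./OXX/XO.; (2,2)=+1→OX./OXX/.OX
ply 2, O at OXX/OXX/.O. | (2,0)=-1→OXX/OXX/OO.*; (2,2)=-1→OXX/OXX/.OO
ply 3, X at OXX/OXX/OO. | (2,2)=+1→OXX/OXX/OOX*
ply 4: OXX/OXX/OOX is terminal -1 (O); from OX./OXX/.O. depth 5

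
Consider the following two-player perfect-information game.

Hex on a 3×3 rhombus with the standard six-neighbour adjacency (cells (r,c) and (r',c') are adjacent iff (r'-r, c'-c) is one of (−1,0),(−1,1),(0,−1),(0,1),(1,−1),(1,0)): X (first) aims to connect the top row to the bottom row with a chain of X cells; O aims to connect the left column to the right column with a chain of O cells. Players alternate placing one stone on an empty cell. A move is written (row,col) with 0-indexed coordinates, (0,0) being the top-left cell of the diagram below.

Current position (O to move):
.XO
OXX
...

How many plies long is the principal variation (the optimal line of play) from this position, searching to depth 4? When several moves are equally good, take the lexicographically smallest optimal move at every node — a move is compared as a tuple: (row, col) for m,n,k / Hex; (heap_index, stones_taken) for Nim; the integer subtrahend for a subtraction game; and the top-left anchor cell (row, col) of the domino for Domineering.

ply 1, O at .XO/OXX/... | (0,0)=-1→OXO/OXX/...*; (2,0)=-1→.XO/OXX/O..; (2,1)=-1→.XO/OXX/.O.; (2,2)=-1→.XO/OXX/..O
ply 2, X at OXO/OXX/... | (2,0)=+1→OXO/OXX/X..*; (2,1)=+1→OXO/OXX/.X.; (2,2)=+1→OXO/OXX/..X
ply 3: OXO/OXX/X.. is terminal -1 (O); from .XO/OXX/... depth 4

PV length from [.XO/OXX/...]: 2 plies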